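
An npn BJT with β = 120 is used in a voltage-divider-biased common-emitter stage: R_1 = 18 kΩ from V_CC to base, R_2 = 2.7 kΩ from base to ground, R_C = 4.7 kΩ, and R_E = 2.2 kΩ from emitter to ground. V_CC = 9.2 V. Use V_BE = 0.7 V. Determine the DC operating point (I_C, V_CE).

I_C ≈ 0.22 mA, V_CE ≈ 7.7 V

Thevenize the base divider: V_Th = V_CC·R_2/(R_1+R_2) = 9.2×2.7/20.7 = 1.2 V, R_Th = R_1‖R_2 = 2.35 kΩ.
Base-emitter loop: V_Th = I_B·R_Th + V_BE + (β+1)I_B·R_E, so I_B = (1.2 − 0.7) / (2.35 + 121×2.2) = 0.00186 mA.
I_C = β·I_B = 120×0.00186 = 0.223 mA, and I_E = (β+1)I_B = 0.225 mA.
V_CE = V_CC − I_C·R_C − I_E·R_E = 9.2 − 0.223×4.7 − 0.225×2.2 = 7.65 V.
V_CE = 7.65 V > 0.2 V confirms active-region operation.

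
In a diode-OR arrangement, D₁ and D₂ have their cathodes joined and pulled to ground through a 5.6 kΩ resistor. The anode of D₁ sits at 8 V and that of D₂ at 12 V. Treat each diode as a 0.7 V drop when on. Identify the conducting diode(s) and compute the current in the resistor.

Assume both conduct. Then node N would need to be at both 8−0.7 = 7.3 V and 12−0.7 = 11.3 V, which is impossible.
Assume only D₂ conducts: V_N = 12 − 0.7 = 11.3 V, so I_R = 11.3/5.6 = 2.02 mA.
Check D₁: its anode-to-cathode voltage is 8 − 11.3 = -3.3 V < 0.7 V, so it is off. The assumption is consistent.

Only D₂ conducts; I_R ≈ 2 mA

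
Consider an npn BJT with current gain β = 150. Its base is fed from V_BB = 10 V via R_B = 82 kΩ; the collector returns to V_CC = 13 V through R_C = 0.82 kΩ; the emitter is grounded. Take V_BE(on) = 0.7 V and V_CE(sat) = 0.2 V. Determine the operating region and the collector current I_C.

Assume active: I_B = (10 − 0.7)/82 = 0.113 mA, giving I_C = β·I_B = 17 mA.
But then V_CE = 13 − 17×0.82 = -0.95 V < V_CE(sat) = 0.2 V — impossible in the active region.
So the transistor is saturated. With V_CE = 0.2 V, I_C = (V_CC − 0.2)/R_C = 12.8/0.82 = 15.6 mA.
Check: β·I_B = 17 mA > I_C = 15.6 mA, confirming saturation.

saturation; I_C ≈ 16 mA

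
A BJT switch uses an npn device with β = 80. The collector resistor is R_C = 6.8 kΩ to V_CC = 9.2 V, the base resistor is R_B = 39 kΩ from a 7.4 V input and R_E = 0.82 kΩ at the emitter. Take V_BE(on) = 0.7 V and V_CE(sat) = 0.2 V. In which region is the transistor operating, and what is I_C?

saturation; I_C ≈ 1.2 mA

Assume active: I_B = (7.4 − 0.7)/(39 + 81×0.82) = 0.0636 mA, I_C = β·I_B = 5.08 mA.
Then V_CE = 9.2 − 5.08×6.8 − 5.15×0.82 = -29.6 V < 0.2 V — the active assumption fails.
Re-solve with V_CE = 0.2 V. KCL at the emitter: V_E/R_E = (V_BB−0.7−V_E)/R_B + (V_CC−0.2−V_E)/R_C, giving V_E = 1.07 V.
I_C = (V_CC − 0.2 − V_E)/R_C = (9 − 1.07)/6.8 = 1.17 mA.
Check: I_B = (6.7 − 1.07)/39 = 0.144 mA, and β·I_B = 11.5 mA > I_C, confirming saturation.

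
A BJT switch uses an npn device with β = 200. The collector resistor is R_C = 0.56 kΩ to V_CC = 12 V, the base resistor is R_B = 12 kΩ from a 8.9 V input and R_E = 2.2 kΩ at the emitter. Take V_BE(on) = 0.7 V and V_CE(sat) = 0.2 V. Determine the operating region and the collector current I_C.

active; I_C ≈ 3.6 mA

Assume active. Base-emitter loop: I_B = (V_BB − V_BE)/(R_B + (β+1)R_E) = (8.9 − 0.7)/(12 + 201×2.2) = 0.0181 mA.
I_C = β·I_B = 200×0.0181 = 3.61 mA.
V_CE = V_CC − I_C·R_C − I_E·R_E = 12 − 3.61×0.56 − 3.63×2.2 = 1.99 V > V_CE(sat), so the active-region assumption holds.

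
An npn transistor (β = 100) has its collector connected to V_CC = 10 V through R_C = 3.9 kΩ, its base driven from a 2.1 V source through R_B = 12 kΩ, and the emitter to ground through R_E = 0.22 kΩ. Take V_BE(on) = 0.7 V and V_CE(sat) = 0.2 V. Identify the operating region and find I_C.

saturation; I_C ≈ 2.4 mA

Assume active: I_B = (2.1 − 0.7)/(12 + 101×0.22) = 0.0409 mA, I_C = β·I_B = 4.09 mA.
Then V_CE = 10 − 4.09×3.9 − 4.13×0.22 = -6.86 V < 0.2 V — the active assumption fails.
Re-solve with V_CE = 0.2 V. KCL at the emitter: V_E/R_E = (V_BB−0.7−V_E)/R_B + (V_CC−0.2−V_E)/R_C, giving V_E = 0.538 V.
I_C = (V_CC − 0.2 − V_E)/R_C = (9.8 − 0.538)/3.9 = 2.37 mA.
Check: I_B = (1.4 − 0.538)/12 = 0.0718 mA, and β·I_B = 7.18 mA > I_C, confirming saturation.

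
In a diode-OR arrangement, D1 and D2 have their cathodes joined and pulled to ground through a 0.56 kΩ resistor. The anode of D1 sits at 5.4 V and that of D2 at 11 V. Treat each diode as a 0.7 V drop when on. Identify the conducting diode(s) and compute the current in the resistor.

Only D2 conducts; I_R ≈ 18 mA

Assume both conduct. Then node N would need to be at both 5.4−0.7 = 4.7 V and 11−0.7 = 10.3 V, which is impossible.
Assume only D2 conducts: V_N = 11 − 0.7 = 10.3 V, so I_R = 10.3/0.56 = 18.4 mA.
Check D1: its anode-to-cathode voltage is 5.4 − 10.3 = -4.9 V < 0.7 V, so it is off. The assumption is consistent.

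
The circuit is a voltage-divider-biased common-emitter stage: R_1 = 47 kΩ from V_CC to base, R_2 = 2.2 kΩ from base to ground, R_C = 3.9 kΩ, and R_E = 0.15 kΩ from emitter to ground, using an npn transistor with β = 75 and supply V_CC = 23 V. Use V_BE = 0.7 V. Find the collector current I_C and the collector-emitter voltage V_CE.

Thevenize the base divider: V_Th = V_CC·R_2/(R_1+R_2) = 23×2.2/49.2 = 1.03 V, R_Th = R_1‖R_2 = 2.1 kΩ.
Base-emitter loop: V_Th = I_B·R_Th + V_BE + (β+1)I_B·R_E, so I_B = (1.03 − 0.7) / (2.1 + 76×0.15) = 0.0243 mA.
I_C = β·I_B = 75×0.0243 = 1.82 mA, and I_E = (β+1)I_B = 1.85 mA.
V_CE = V_CC − I_C·R_C − I_E·R_E = 23 − 1.82×3.9 − 1.85×0.15 = 15.6 V.
V_CE = 15.6 V > 0.2 V confirms active-region operation.

I_C ≈ 1.8 mA, V_CE ≈ 16 V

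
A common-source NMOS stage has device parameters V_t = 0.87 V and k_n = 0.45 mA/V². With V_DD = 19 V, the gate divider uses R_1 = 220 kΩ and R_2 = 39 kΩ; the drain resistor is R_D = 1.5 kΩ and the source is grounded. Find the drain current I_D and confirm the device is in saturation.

V_G = V_DD·R_2/(R_1+R_2) = 19×39/259 = 2.86 V. With the source grounded, V_GS = V_G = 2.86 V.
Assume saturation: I_D = (k_n/2)(V_GS − V_t)² = (0.45/2)×(2.86 − 0.87)² = 0.225×1.99² = 0.892 mA.
V_DS = V_DD − I_D·R_D = 19 − 0.892×1.5 = 17.7 V.
Saturation requires V_DS ≥ V_GS − V_t = 1.99 V; 17.7 ≥ 1.99 ✓.

I_D ≈ 0.89 mA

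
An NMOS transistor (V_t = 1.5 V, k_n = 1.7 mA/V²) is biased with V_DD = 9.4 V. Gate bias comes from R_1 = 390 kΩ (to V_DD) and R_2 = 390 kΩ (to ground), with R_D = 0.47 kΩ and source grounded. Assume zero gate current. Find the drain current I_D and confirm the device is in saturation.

I_D ≈ 8.7 mA

V_G = V_DD·R_2/(R_1+R_2) = 9.4×390/780 = 4.7 V. With the source grounded, V_GS = V_G = 4.7 V.
Assume saturation: I_D = (k_n/2)(V_GS − V_t)² = (1.7/2)×(4.7 − 1.5)² = 0.85×3.2² = 8.7 mA.
V_DS = V_DD − I_D·R_D = 9.4 − 8.7×0.47 = 5.31 V.
Saturation requires V_DS ≥ V_GS − V_t = 3.2 V; 5.31 ≥ 3.2 ✓.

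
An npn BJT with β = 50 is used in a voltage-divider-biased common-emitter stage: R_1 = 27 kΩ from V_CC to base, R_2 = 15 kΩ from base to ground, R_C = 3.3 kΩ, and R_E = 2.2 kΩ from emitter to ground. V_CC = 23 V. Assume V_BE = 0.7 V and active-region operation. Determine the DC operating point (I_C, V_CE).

I_C ≈ 3.1 mA, V_CE ≈ 5.9 V

Thevenize the base divider: V_Th = V_CC·R_2/(R_1+R_2) = 23×15/42 = 8.21 V, R_Th = R_1‖R_2 = 9.64 kΩ.
Base-emitter loop: V_Th = I_B·R_Th + V_BE + (β+1)I_B·R_E, so I_B = (8.21 − 0.7) / (9.64 + 51×2.2) = 0.0617 mA.
I_C = β·I_B = 50×0.0617 = 3.08 mA, and I_E = (β+1)I_B = 3.15 mA.
V_CE = V_CC − I_C·R_C − I_E·R_E = 23 − 3.08×3.3 − 3.15×2.2 = 5.9 V.
V_CE = 5.9 V > 0.2 V confirms active-region operation.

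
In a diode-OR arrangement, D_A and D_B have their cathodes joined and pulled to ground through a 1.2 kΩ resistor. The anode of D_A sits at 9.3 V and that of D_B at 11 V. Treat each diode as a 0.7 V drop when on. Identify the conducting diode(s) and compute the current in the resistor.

Assume both conduct. Then node N would need to be at both 9.3−0.7 = 8.6 V and 11−0.7 = 10.3 V, which is impossible.
Assume only D_B conducts: V_N = 11 − 0.7 = 10.3 V, so I_R = 10.3/1.2 = 8.58 mA.
Check D_A: its anode-to-cathode voltage is 9.3 − 10.3 = -1 V < 0.7 V, so it is off. The assumption is consistent.

Only D_B conducts; I_R ≈ 8.6 mA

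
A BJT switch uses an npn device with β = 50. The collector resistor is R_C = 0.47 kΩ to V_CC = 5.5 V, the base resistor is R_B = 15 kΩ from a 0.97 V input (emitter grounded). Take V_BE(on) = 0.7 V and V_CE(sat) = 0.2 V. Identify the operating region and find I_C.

active; I_C ≈ 0.9 mA

Assume active. Base-emitter loop: I_B = (V_BB − V_BE)/R_B = (0.97 − 0.7)/15 = 0.018 mA.
I_C = β·I_B = 50×0.018 = 0.9 mA.
V_CE = V_CC − I_C·R_C = 5.5 − 0.9×0.47 = 5.08 V > V_CE(sat), so the active-region assumption holds.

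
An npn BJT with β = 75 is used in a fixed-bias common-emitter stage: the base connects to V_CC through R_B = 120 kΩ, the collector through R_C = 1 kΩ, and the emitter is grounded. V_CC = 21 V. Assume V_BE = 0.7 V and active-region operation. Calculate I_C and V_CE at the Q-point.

I_C ≈ 13 mA, V_CE ≈ 8.3 V

Base loop: V_CC = I_B·R_B + V_BE, so I_B = (21 − 0.7)/120 kΩ = 0.169 mA.
In the active region I_C = β·I_B = 75 × 0.169 = 12.7 mA.
Collector loop: V_CE = V_CC − I_C·R_C = 21 − 12.7×1 = 8.31 V.
Since V_CE = 8.31 V > V_CE(sat) ≈ 0.2 V, the transistor is in the active region as assumed.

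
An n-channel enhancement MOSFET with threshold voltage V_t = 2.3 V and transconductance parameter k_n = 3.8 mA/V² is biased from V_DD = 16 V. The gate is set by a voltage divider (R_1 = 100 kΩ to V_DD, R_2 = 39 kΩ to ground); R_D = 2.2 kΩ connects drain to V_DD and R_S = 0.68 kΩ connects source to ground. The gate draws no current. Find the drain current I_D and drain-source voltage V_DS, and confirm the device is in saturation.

V_G = V_DD·R_2/(R_1+R_2) = 16×39/139 = 4.49 V.
Assume saturation: I_D = (k_n/2)(V_GS − V_t)² with V_GS = V_G − I_D·R_S = 4.49 − 0.68·I_D.
Substituting gives 0.879·I_D² − 6.66·I_D + 9.11 = 0, with roots I_D = 1.79 or 5.79 mA.
The root I_D = 5.79 mA gives V_GS = 0.555 V ≤ V_t, so take I_D = 1.79 mA.
Then V_GS = 3.27 V and V_DS = V_DD − I_D(R_D+R_S) = 16 − 1.79×2.88 = 10.8 V.
Saturation requires V_DS ≥ V_GS − V_t = 0.971 V; 10.8 ≥ 0.971 ✓.

I_D ≈ 1.8 mA, V_DS ≈ 11 V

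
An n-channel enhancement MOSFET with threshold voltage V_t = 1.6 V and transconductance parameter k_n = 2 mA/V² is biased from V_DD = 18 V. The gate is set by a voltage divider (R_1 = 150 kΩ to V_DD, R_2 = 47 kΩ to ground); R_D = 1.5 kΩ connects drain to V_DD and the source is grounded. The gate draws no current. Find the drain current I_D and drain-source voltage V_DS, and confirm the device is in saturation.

I_D ≈ 7.3 mA, V_DS ≈ 7.1 V

V_G = V_DD·R_2/(R_1+R_2) = 18×47/197 = 4.29 V. With the source grounded, V_GS = V_G = 4.29 V.
Assume saturation: I_D = (k_n/2)(V_GS − V_t)² = (2/2)×(4.29 − 1.6)² = 1×2.69² = 7.26 mA.
V_DS = V_DD − I_D·R_D = 18 − 7.26×1.5 = 7.11 V.
Saturation requires V_DS ≥ V_GS − V_t = 2.69 V; 7.11 ≥ 2.69 ✓.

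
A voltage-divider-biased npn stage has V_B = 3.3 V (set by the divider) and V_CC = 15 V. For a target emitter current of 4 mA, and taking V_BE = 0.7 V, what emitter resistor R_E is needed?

V_E = V_B − V_BE = 3.3 − 0.7 = 2.6 V.
R_E = V_E / I_E = 2.6 / 4 = 0.65 kΩ.

R_E ≈ 0.65 kΩ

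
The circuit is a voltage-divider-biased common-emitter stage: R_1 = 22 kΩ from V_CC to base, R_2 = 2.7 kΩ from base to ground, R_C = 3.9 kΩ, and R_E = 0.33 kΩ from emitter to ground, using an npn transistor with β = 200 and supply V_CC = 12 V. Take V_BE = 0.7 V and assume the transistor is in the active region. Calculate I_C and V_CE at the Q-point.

Thevenize the base divider: V_Th = V_CC·R_2/(R_1+R_2) = 12×2.7/24.7 = 1.31 V, R_Th = R_1‖R_2 = 2.4 kΩ.
Base-emitter loop: V_Th = I_B·R_Th + V_BE + (β+1)I_B·R_E, so I_B = (1.31 − 0.7) / (2.4 + 201×0.33) = 0.0089 mA.
I_C = β·I_B = 200×0.0089 = 1.78 mA, and I_E = (β+1)I_B = 1.79 mA.
V_CE = V_CC − I_C·R_C − I_E·R_E = 12 − 1.78×3.9 − 1.79×0.33 = 4.47 V.
V_CE = 4.47 V > 0.2 V confirms active-region operation.

I_C ≈ 1.8 mA, V_CE ≈ 4.5 V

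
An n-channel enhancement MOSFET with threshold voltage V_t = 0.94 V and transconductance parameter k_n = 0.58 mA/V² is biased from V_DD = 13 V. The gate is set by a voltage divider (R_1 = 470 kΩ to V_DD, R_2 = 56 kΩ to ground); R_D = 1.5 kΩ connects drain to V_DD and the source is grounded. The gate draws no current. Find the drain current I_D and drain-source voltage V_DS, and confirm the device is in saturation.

V_G = V_DD·R_2/(R_1+R_2) = 13×56/526 = 1.38 V. With the source grounded, V_GS = V_G = 1.38 V.
Assume saturation: I_D = (k_n/2)(V_GS − V_t)² = (0.58/2)×(1.38 − 0.94)² = 0.29×0.444² = 0.0572 mA.
V_DS = V_DD − I_D·R_D = 13 − 0.0572×1.5 = 12.9 V.
Saturation requires V_DS ≥ V_GS − V_t = 0.444 V; 12.9 ≥ 0.444 ✓.

I_D ≈ 0.057 mA, V_DS ≈ 13 V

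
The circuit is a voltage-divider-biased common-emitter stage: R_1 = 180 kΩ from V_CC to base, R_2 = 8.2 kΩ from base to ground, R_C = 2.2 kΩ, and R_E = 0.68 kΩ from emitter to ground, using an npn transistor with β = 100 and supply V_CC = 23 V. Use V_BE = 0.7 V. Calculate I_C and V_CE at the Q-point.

Thevenize the base divider: V_Th = V_CC·R_2/(R_1+R_2) = 23×8.2/188 = 1 V, R_Th = R_1‖R_2 = 7.84 kΩ.
Base-emitter loop: V_Th = I_B·R_Th + V_BE + (β+1)I_B·R_E, so I_B = (1 − 0.7) / (7.84 + 101×0.68) = 0.00395 mA.
I_C = β·I_B = 100×0.00395 = 0.395 mA, and I_E = (β+1)I_B = 0.399 mA.
V_CE = V_CC − I_C·R_C − I_E·R_E = 23 − 0.395×2.2 − 0.399×0.68 = 21.9 V.
V_CE = 21.9 V > 0.2 V confirms active-region operation.

I_C ≈ 0.39 mA, V_CE ≈ 22 V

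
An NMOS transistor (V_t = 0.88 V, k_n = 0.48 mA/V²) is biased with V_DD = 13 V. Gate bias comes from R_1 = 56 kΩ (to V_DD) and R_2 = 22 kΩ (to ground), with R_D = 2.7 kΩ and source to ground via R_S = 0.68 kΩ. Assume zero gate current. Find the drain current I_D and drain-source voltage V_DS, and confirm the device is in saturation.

V_G = V_DD·R_2/(R_1+R_2) = 13×22/78 = 3.67 V.
Assume saturation: I_D = (k_n/2)(V_GS − V_t)² with V_GS = V_G − I_D·R_S = 3.67 − 0.68·I_D.
Substituting gives 0.111·I_D² − 1.91·I_D + 1.86 = 0, with roots I_D = 1.04 or 16.2 mA.
The root I_D = 16.2 mA gives V_GS = -7.33 V ≤ V_t, so take I_D = 1.04 mA.
Then V_GS = 2.96 V and V_DS = V_DD − I_D(R_D+R_S) = 13 − 1.04×3.38 = 9.49 V.
Saturation requires V_DS ≥ V_GS − V_t = 2.08 V; 9.49 ≥ 2.08 ✓.

I_D ≈ 1 mA, V_DS ≈ 9.5 V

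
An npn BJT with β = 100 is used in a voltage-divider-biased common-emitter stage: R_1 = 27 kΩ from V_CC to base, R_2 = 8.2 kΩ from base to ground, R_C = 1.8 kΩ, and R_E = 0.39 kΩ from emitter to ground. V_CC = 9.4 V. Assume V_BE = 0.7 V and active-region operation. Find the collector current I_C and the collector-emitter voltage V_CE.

I_C ≈ 3.3 mA, V_CE ≈ 2.2 V

Thevenize the base divider: V_Th = V_CC·R_2/(R_1+R_2) = 9.4×8.2/35.2 = 2.19 V, R_Th = R_1‖R_2 = 6.29 kΩ.
Base-emitter loop: V_Th = I_B·R_Th + V_BE + (β+1)I_B·R_E, so I_B = (2.19 − 0.7) / (6.29 + 101×0.39) = 0.0326 mA.
I_C = β·I_B = 100×0.0326 = 3.26 mA, and I_E = (β+1)I_B = 3.29 mA.
V_CE = V_CC − I_C·R_C − I_E·R_E = 9.4 − 3.26×1.8 − 3.29×0.39 = 2.24 V.
V_CE = 2.24 V > 0.2 V confirms active-region operation.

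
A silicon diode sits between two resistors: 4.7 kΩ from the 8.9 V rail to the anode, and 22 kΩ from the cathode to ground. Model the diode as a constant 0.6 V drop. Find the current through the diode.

I ≈ 0.31 mA

The two resistors are in series with the diode, so KVL gives 8.9 = I·4.7 + 0.6 + I·22.
I = (8.9 − 0.6) / (4.7 + 22) kΩ = 8.3 / 26.7 = 0.311 mA.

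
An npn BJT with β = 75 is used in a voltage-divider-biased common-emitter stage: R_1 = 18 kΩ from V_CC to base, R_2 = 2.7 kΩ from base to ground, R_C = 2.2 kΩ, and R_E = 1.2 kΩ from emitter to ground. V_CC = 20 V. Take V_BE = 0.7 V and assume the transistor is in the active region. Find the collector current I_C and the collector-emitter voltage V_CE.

Thevenize the base divider: V_Th = V_CC·R_2/(R_1+R_2) = 20×2.7/20.7 = 2.61 V, R_Th = R_1‖R_2 = 2.35 kΩ.
Base-emitter loop: V_Th = I_B·R_Th + V_BE + (β+1)I_B·R_E, so I_B = (2.61 − 0.7) / (2.35 + 76×1.2) = 0.0204 mA.
I_C = β·I_B = 75×0.0204 = 1.53 mA, and I_E = (β+1)I_B = 1.55 mA.
V_CE = V_CC − I_C·R_C − I_E·R_E = 20 − 1.53×2.2 − 1.55×1.2 = 14.8 V.
V_CE = 14.8 V > 0.2 V confirms active-region operation.

I_C ≈ 1.5 mA, V_CE ≈ 15 V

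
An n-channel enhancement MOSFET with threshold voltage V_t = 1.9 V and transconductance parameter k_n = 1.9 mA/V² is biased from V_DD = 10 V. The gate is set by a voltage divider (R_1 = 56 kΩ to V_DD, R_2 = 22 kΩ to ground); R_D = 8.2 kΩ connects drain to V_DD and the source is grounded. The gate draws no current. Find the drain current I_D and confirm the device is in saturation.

I_D ≈ 0.8 mA

V_G = V_DD·R_2/(R_1+R_2) = 10×22/78 = 2.82 V. With the source grounded, V_GS = V_G = 2.82 V.
Assume saturation: I_D = (k_n/2)(V_GS − V_t)² = (1.9/2)×(2.82 − 1.9)² = 0.95×0.921² = 0.805 mA.
V_DS = V_DD − I_D·R_D = 10 − 0.805×8.2 = 3.4 V.
Saturation requires V_DS ≥ V_GS − V_t = 0.921 V; 3.4 ≥ 0.921 ✓.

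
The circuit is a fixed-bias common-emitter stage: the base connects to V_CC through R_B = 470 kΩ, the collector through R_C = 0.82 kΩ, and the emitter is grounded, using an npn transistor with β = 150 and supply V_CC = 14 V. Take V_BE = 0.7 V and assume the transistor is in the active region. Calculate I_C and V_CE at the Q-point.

Base loop: V_CC = I_B·R_B + V_BE, so I_B = (14 − 0.7)/470 kΩ = 0.0283 mA.
In the active region I_C = β·I_B = 150 × 0.0283 = 4.24 mA.
Collector loop: V_CE = V_CC − I_C·R_C = 14 − 4.24×0.82 = 10.5 V.
Since V_CE = 10.5 V > V_CE(sat) ≈ 0.2 V, the transistor is in the active region as assumed.

I_C ≈ 4.2 mA, V_CE ≈ 11 V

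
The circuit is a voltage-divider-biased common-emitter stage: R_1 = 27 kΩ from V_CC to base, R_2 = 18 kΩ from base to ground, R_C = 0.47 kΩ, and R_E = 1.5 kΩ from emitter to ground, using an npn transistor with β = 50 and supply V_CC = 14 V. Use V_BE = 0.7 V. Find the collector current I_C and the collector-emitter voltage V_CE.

I_C ≈ 2.8 mA, V_CE ≈ 8.4 V

Thevenize the base divider: V_Th = V_CC·R_2/(R_1+R_2) = 14×18/45 = 5.6 V, R_Th = R_1‖R_2 = 10.8 kΩ.
Base-emitter loop: V_Th = I_B·R_Th + V_BE + (β+1)I_B·R_E, so I_B = (5.6 − 0.7) / (10.8 + 51×1.5) = 0.0561 mA.
I_C = β·I_B = 50×0.0561 = 2.81 mA, and I_E = (β+1)I_B = 2.86 mA.
V_CE = V_CC − I_C·R_C − I_E·R_E = 14 − 2.81×0.47 − 2.86×1.5 = 8.39 V.
V_CE = 8.39 V > 0.2 V confirms active-region operation.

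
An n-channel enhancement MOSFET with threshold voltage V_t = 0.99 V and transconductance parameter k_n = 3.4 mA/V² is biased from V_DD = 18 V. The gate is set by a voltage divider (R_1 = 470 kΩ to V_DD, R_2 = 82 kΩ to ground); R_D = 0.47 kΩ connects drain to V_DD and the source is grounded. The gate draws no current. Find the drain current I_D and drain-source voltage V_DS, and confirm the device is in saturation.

V_G = V_DD·R_2/(R_1+R_2) = 18×82/552 = 2.67 V. With the source grounded, V_GS = V_G = 2.67 V.
Assume saturation: I_D = (k_n/2)(V_GS − V_t)² = (3.4/2)×(2.67 − 0.99)² = 1.7×1.68² = 4.82 mA.
V_DS = V_DD − I_D·R_D = 18 − 4.82×0.47 = 15.7 V.
Saturation requires V_DS ≥ V_GS − V_t = 1.68 V; 15.7 ≥ 1.68 ✓.

I_D ≈ 4.8 mA, V_DS ≈ 16 V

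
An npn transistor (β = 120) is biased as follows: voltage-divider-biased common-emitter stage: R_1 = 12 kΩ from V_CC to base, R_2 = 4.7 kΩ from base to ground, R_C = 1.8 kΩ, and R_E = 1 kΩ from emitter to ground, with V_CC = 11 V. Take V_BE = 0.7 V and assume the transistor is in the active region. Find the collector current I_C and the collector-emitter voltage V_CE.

I_C ≈ 2.3 mA, V_CE ≈ 4.5 V

Thevenize the base divider: V_Th = V_CC·R_2/(R_1+R_2) = 11×4.7/16.7 = 3.1 V, R_Th = R_1‖R_2 = 3.38 kΩ.
Base-emitter loop: V_Th = I_B·R_Th + V_BE + (β+1)I_B·R_E, so I_B = (3.1 − 0.7) / (3.38 + 121×1) = 0.0193 mA.
I_C = β·I_B = 120×0.0193 = 2.31 mA, and I_E = (β+1)I_B = 2.33 mA.
V_CE = V_CC − I_C·R_C − I_E·R_E = 11 − 2.31×1.8 − 2.33×1 = 4.51 V.
V_CE = 4.51 V > 0.2 V confirms active-region operation.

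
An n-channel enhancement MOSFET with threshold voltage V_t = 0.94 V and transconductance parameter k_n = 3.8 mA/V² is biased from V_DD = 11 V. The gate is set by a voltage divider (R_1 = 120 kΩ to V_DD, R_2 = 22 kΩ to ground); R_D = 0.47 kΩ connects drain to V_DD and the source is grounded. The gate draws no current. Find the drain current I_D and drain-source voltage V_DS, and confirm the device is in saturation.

V_G = V_DD·R_2/(R_1+R_2) = 11×22/142 = 1.7 V. With the source grounded, V_GS = V_G = 1.7 V.
Assume saturation: I_D = (k_n/2)(V_GS − V_t)² = (3.8/2)×(1.7 − 0.94)² = 1.9×0.764² = 1.11 mA.
V_DS = V_DD − I_D·R_D = 11 − 1.11×0.47 = 10.5 V.
Saturation requires V_DS ≥ V_GS − V_t = 0.764 V; 10.5 ≥ 0.764 ✓.

I_D ≈ 1.1 mA, V_DS ≈ 10 V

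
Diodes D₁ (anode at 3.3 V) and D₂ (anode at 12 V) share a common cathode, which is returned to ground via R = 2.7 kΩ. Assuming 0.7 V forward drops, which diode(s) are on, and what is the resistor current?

Assume both conduct. Then node N would need to be at both 3.3−0.7 = 2.6 V and 12−0.7 = 11.3 V, which is impossible.
Assume only D₂ conducts: V_N = 12 − 0.7 = 11.3 V, so I_R = 11.3/2.7 = 4.19 mA.
Check D₁: its anode-to-cathode voltage is 3.3 − 11.3 = -8 V < 0.7 V, so it is off. The assumption is consistent.

Only D₂ conducts; I_R ≈ 4.2 mA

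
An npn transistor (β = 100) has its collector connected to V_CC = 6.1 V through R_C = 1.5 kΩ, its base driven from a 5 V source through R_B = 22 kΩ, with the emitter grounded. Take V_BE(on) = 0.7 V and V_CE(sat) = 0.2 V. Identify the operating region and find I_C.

Assume active: I_B = (5 − 0.7)/22 = 0.195 mA, giving I_C = β·I_B = 19.5 mA.
But then V_CE = 6.1 − 19.5×1.5 = -23.2 V < V_CE(sat) = 0.2 V — impossible in the active region.
So the transistor is saturated. With V_CE = 0.2 V, I_C = (V_CC − 0.2)/R_C = 5.9/1.5 = 3.93 mA.
Check: β·I_B = 19.5 mA > I_C = 3.93 mA, confirming saturation.

saturation; I_C ≈ 3.9 mA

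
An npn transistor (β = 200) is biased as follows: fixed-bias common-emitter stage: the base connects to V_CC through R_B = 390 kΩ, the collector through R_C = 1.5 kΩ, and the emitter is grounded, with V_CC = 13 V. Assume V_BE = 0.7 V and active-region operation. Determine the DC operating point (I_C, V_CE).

I_C ≈ 6.3 mA, V_CE ≈ 3.5 V

Base loop: V_CC = I_B·R_B + V_BE, so I_B = (13 − 0.7)/390 kΩ = 0.0315 mA.
In the active region I_C = β·I_B = 200 × 0.0315 = 6.31 mA.
Collector loop: V_CE = V_CC − I_C·R_C = 13 − 6.31×1.5 = 3.54 V.
Since V_CE = 3.54 V > V_CE(sat) ≈ 0.2 V, the transistor is in the active region as assumed.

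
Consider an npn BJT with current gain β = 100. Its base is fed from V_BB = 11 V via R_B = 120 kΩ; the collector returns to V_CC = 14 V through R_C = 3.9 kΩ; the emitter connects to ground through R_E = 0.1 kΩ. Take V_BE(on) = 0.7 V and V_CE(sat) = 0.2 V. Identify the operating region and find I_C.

saturation; I_C ≈ 3.4 mA

Assume active: I_B = (11 − 0.7)/(120 + 101×0.1) = 0.0792 mA, I_C = β·I_B = 7.92 mA.
Then V_CE = 14 − 7.92×3.9 − 8×0.1 = -17.7 V < 0.2 V — the active assumption fails.
Re-solve with V_CE = 0.2 V. KCL at the emitter: V_E/R_E = (V_BB−0.7−V_E)/R_B + (V_CC−0.2−V_E)/R_C, giving V_E = 0.353 V.
I_C = (V_CC − 0.2 − V_E)/R_C = (13.8 − 0.353)/3.9 = 3.45 mA.
Check: I_B = (10.3 − 0.353)/120 = 0.0829 mA, and β·I_B = 8.29 mA > I_C, confirming saturation.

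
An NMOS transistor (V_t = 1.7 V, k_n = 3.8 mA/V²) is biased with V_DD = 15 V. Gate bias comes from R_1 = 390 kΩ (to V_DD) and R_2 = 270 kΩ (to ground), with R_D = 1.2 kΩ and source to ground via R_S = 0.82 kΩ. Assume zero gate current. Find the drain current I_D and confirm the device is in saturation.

I_D ≈ 3.7 mA

V_G = V_DD·R_2/(R_1+R_2) = 15×270/660 = 6.14 V.
Assume saturation: I_D = (k_n/2)(V_GS − V_t)² with V_GS = V_G − I_D·R_S = 6.14 − 0.82·I_D.
Substituting gives 1.28·I_D² − 14.8·I_D + 37.4 = 0, with roots I_D = 3.71 or 7.9 mA.
The root I_D = 7.9 mA gives V_GS = -0.339 V ≤ V_t, so take I_D = 3.71 mA.
Then V_GS = 3.1 V and V_DS = V_DD − I_D(R_D+R_S) = 15 − 3.71×2.02 = 7.51 V.
Saturation requires V_DS ≥ V_GS − V_t = 1.4 V; 7.51 ≥ 1.4 ✓.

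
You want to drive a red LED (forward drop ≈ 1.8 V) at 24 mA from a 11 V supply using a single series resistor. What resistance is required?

R ≈ 0.38 kΩ

The resistor drops V_S − V_D = 11 − 1.8 = 9.2 V at 24 mA.
R = 9.2 V / 24 mA = 0.383 kΩ.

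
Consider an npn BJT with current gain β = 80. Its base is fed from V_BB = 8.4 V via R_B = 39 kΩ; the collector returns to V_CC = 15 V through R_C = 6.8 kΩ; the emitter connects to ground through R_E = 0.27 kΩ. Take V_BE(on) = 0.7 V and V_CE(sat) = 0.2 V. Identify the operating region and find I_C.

Assume active: I_B = (8.4 − 0.7)/(39 + 81×0.27) = 0.126 mA, I_C = β·I_B = 10.1 mA.
Then V_CE = 15 − 10.1×6.8 − 10.2×0.27 = -56.6 V < 0.2 V — the active assumption fails.
Re-solve with V_CE = 0.2 V. KCL at the emitter: V_E/R_E = (V_BB−0.7−V_E)/R_B + (V_CC−0.2−V_E)/R_C, giving V_E = 0.612 V.
I_C = (V_CC − 0.2 − V_E)/R_C = (14.8 − 0.612)/6.8 = 2.09 mA.
Check: I_B = (7.7 − 0.612)/39 = 0.182 mA, and β·I_B = 14.5 mA > I_C, confirming saturation.

saturation; I_C ≈ 2.1 mA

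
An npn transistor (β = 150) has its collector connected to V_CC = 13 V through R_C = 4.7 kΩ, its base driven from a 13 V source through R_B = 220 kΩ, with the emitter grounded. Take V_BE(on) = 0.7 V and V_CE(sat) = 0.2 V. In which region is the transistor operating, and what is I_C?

saturation; I_C ≈ 2.7 mA

Assume active: I_B = (13 − 0.7)/220 = 0.0559 mA, giving I_C = β·I_B = 8.39 mA.
But then V_CE = 13 − 8.39×4.7 = -26.4 V < V_CE(sat) = 0.2 V — impossible in the active region.
So the transistor is saturated. With V_CE = 0.2 V, I_C = (V_CC − 0.2)/R_C = 12.8/4.7 = 2.72 mA.
Check: β·I_B = 8.39 mA > I_C = 2.72 mA, confirming saturation.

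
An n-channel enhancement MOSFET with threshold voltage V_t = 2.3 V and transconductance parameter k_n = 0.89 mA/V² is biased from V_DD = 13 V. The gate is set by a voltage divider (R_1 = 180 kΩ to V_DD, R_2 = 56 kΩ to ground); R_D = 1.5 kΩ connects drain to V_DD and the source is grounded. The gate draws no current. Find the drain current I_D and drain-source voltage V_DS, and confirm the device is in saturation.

V_G = V_DD·R_2/(R_1+R_2) = 13×56/236 = 3.08 V. With the source grounded, V_GS = V_G = 3.08 V.
Assume saturation: I_D = (k_n/2)(V_GS − V_t)² = (0.89/2)×(3.08 − 2.3)² = 0.445×0.785² = 0.274 mA.
V_DS = V_DD − I_D·R_D = 13 − 0.274×1.5 = 12.6 V.
Saturation requires V_DS ≥ V_GS − V_t = 0.785 V; 12.6 ≥ 0.785 ✓.

I_D ≈ 0.27 mA, V_DS ≈ 13 V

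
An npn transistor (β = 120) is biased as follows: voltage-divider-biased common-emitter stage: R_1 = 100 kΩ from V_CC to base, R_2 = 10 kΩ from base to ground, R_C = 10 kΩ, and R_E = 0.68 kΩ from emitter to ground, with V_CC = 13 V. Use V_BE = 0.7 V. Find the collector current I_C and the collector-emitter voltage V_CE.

I_C ≈ 0.63 mA, V_CE ≈ 6.2 V

Thevenize the base divider: V_Th = V_CC·R_2/(R_1+R_2) = 13×10/110 = 1.18 V, R_Th = R_1‖R_2 = 9.09 kΩ.
Base-emitter loop: V_Th = I_B·R_Th + V_BE + (β+1)I_B·R_E, so I_B = (1.18 − 0.7) / (9.09 + 121×0.68) = 0.00527 mA.
I_C = β·I_B = 120×0.00527 = 0.633 mA, and I_E = (β+1)I_B = 0.638 mA.
V_CE = V_CC − I_C·R_C − I_E·R_E = 13 − 0.633×10 − 0.638×0.68 = 6.24 V.
V_CE = 6.24 V > 0.2 V confirms active-region operation.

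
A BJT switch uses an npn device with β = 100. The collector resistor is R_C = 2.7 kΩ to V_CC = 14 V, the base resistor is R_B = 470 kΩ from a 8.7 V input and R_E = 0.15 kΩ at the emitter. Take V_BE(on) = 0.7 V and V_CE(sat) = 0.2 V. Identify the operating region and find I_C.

active; I_C ≈ 1.6 mA

Assume active. Base-emitter loop: I_B = (V_BB − V_BE)/(R_B + (β+1)R_E) = (8.7 − 0.7)/(470 + 101×0.15) = 0.0165 mA.
I_C = β·I_B = 100×0.0165 = 1.65 mA.
V_CE = V_CC − I_C·R_C − I_E·R_E = 14 − 1.65×2.7 − 1.67×0.15 = 9.3 V > V_CE(sat), so the active-region assumption holds.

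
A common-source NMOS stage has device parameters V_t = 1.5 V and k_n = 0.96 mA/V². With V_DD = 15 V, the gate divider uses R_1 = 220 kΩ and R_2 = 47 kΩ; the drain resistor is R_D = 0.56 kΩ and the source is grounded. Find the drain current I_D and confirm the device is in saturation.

V_G = V_DD·R_2/(R_1+R_2) = 15×47/267 = 2.64 V. With the source grounded, V_GS = V_G = 2.64 V.
Assume saturation: I_D = (k_n/2)(V_GS − V_t)² = (0.96/2)×(2.64 − 1.5)² = 0.48×1.14² = 0.624 mA.
V_DS = V_DD − I_D·R_D = 15 − 0.624×0.56 = 14.7 V.
Saturation requires V_DS ≥ V_GS − V_t = 1.14 V; 14.7 ≥ 1.14 ✓.

I_D ≈ 0.62 mA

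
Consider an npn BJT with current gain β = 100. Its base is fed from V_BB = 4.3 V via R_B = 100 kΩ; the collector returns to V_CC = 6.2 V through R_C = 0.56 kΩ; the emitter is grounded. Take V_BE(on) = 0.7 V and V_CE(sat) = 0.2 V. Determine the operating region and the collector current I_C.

active; I_C ≈ 3.6 mA

Assume active. Base-emitter loop: I_B = (V_BB − V_BE)/R_B = (4.3 − 0.7)/100 = 0.036 mA.
I_C = β·I_B = 100×0.036 = 3.6 mA.
V_CE = V_CC − I_C·R_C = 6.2 − 3.6×0.56 = 4.18 V > V_CE(sat), so the active-region assumption holds.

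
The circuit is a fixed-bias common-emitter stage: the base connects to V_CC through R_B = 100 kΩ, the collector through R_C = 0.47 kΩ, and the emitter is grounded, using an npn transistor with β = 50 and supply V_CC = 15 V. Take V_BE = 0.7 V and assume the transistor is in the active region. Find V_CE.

Base loop: V_CC = I_B·R_B + V_BE, so I_B = (15 − 0.7)/100 kΩ = 0.143 mA.
In the active region I_C = β·I_B = 50 × 0.143 = 7.15 mA.
Collector loop: V_CE = V_CC − I_C·R_C = 15 − 7.15×0.47 = 11.6 V.
Since V_CE = 11.6 V > V_CE(sat) ≈ 0.2 V, the transistor is in the active region as assumed.

V_CE ≈ 12 V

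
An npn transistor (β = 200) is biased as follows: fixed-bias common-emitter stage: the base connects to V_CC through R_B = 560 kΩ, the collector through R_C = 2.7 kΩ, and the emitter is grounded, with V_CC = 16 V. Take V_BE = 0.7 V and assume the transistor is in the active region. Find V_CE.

V_CE ≈ 1.2 V

Base loop: V_CC = I_B·R_B + V_BE, so I_B = (16 − 0.7)/560 kΩ = 0.0273 mA.
In the active region I_C = β·I_B = 200 × 0.0273 = 5.46 mA.
Collector loop: V_CE = V_CC − I_C·R_C = 16 − 5.46×2.7 = 1.25 V.
Since V_CE = 1.25 V > V_CE(sat) ≈ 0.2 V, the transistor is in the active region as assumed.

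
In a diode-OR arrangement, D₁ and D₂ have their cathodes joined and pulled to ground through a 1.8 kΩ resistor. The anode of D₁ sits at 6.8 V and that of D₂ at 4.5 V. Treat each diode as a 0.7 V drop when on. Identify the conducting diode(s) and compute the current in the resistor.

Assume both conduct. Then node N would need to be at both 6.8−0.7 = 6.1 V and 4.5−0.7 = 3.8 V, which is impossible.
Assume only D₁ conducts: V_N = 6.8 − 0.7 = 6.1 V, so I_R = 6.1/1.8 = 3.39 mA.
Check D₂: its anode-to-cathode voltage is 4.5 − 6.1 = -1.6 V < 0.7 V, so it is off. The assumption is consistent.

Only D₁ conducts; I_R ≈ 3.4 mA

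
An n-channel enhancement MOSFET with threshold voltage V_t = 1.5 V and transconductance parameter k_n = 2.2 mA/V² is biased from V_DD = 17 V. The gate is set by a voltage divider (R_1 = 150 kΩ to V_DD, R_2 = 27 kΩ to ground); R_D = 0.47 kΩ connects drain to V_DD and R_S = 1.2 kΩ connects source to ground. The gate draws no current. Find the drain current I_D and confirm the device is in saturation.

I_D ≈ 0.41 mA

V_G = V_DD·R_2/(R_1+R_2) = 17×27/177 = 2.59 V.
Assume saturation: I_D = (k_n/2)(V_GS − V_t)² with V_GS = V_G − I_D·R_S = 2.59 − 1.2·I_D.
Substituting gives 1.58·I_D² − 3.89·I_D + 1.31 = 0, with roots I_D = 0.405 or 2.05 mA.
The root I_D = 2.05 mA gives V_GS = 0.135 V ≤ V_t, so take I_D = 0.405 mA.
Then V_GS = 2.11 V and V_DS = V_DD − I_D(R_D+R_S) = 17 − 0.405×1.67 = 16.3 V.
Saturation requires V_DS ≥ V_GS − V_t = 0.607 V; 16.3 ≥ 0.607 ✓.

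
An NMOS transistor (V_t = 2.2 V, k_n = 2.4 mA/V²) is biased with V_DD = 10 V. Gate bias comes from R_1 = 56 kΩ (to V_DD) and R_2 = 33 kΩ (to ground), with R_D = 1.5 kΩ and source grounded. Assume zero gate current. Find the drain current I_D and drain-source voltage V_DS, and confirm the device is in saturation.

I_D ≈ 2.7 mA, V_DS ≈ 5.9 V

V_G = V_DD·R_2/(R_1+R_2) = 10×33/89 = 3.71 V. With the source grounded, V_GS = V_G = 3.71 V.
Assume saturation: I_D = (k_n/2)(V_GS − V_t)² = (2.4/2)×(3.71 − 2.2)² = 1.2×1.51² = 2.73 mA.
V_DS = V_DD − I_D·R_D = 10 − 2.73×1.5 = 5.91 V.
Saturation requires V_DS ≥ V_GS − V_t = 1.51 V; 5.91 ≥ 1.51 ✓.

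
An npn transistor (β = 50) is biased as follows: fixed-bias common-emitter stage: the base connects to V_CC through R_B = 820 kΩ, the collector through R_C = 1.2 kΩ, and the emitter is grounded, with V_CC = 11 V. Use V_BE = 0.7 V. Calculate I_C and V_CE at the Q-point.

I_C ≈ 0.63 mA, V_CE ≈ 10 V

Base loop: V_CC = I_B·R_B + V_BE, so I_B = (11 − 0.7)/820 kΩ = 0.0126 mA.
In the active region I_C = β·I_B = 50 × 0.0126 = 0.628 mA.
Collector loop: V_CE = V_CC − I_C·R_C = 11 − 0.628×1.2 = 10.2 V.
Since V_CE = 10.2 V > V_CE(sat) ≈ 0.2 V, the transistor is in the active region as assumed.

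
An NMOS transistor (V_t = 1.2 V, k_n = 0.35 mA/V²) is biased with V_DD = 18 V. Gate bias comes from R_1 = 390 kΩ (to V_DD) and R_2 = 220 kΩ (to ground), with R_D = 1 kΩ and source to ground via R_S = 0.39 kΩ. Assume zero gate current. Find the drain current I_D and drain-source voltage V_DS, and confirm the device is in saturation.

V_G = V_DD·R_2/(R_1+R_2) = 18×220/610 = 6.49 V.
Assume saturation: I_D = (k_n/2)(V_GS − V_t)² with V_GS = V_G − I_D·R_S = 6.49 − 0.39·I_D.
Substituting gives 0.0266·I_D² − 1.72·I_D + 4.9 = 0, with roots I_D = 2.98 or 61.7 mA.
The root I_D = 61.7 mA gives V_GS = -17.6 V ≤ V_t, so take I_D = 2.98 mA.
Then V_GS = 5.33 V and V_DS = V_DD − I_D(R_D+R_S) = 18 − 2.98×1.39 = 13.9 V.
Saturation requires V_DS ≥ V_GS − V_t = 4.13 V; 13.9 ≥ 4.13 ✓.

I_D ≈ 3 mA, V_DS ≈ 14 V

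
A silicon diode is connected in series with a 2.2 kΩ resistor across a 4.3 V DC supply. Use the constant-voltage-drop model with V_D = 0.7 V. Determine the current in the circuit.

I ≈ 1.6 mA

KVL around the loop: 4.3 = V_D + I·R = 0.7 + I × 2.2 kΩ.
So I = (4.3 − 0.7) / 2.2 kΩ = 3.6 / 2.2 = 1.64 mA.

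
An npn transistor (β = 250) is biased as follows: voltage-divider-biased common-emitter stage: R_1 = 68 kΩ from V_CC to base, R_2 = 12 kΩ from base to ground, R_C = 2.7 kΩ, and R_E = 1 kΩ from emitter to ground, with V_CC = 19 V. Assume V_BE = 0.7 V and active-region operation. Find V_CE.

V_CE ≈ 11 V

Thevenize the base divider: V_Th = V_CC·R_2/(R_1+R_2) = 19×12/80 = 2.85 V, R_Th = R_1‖R_2 = 10.2 kΩ.
Base-emitter loop: V_Th = I_B·R_Th + V_BE + (β+1)I_B·R_E, so I_B = (2.85 − 0.7) / (10.2 + 251×1) = 0.00823 mA.
I_C = β·I_B = 250×0.00823 = 2.06 mA, and I_E = (β+1)I_B = 2.07 mA.
V_CE = V_CC − I_C·R_C − I_E·R_E = 19 − 2.06×2.7 − 2.07×1 = 11.4 V.
V_CE = 11.4 V > 0.2 V confirms active-region operation.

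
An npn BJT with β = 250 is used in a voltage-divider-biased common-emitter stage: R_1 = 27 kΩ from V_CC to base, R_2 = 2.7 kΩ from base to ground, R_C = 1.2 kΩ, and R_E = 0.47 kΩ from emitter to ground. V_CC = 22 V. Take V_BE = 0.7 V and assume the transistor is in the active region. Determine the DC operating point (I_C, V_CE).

Thevenize the base divider: V_Th = V_CC·R_2/(R_1+R_2) = 22×2.7/29.7 = 2 V, R_Th = R_1‖R_2 = 2.45 kΩ.
Base-emitter loop: V_Th = I_B·R_Th + V_BE + (β+1)I_B·R_E, so I_B = (2 − 0.7) / (2.45 + 251×0.47) = 0.0108 mA.
I_C = β·I_B = 250×0.0108 = 2.7 mA, and I_E = (β+1)I_B = 2.71 mA.
V_CE = V_CC − I_C·R_C − I_E·R_E = 22 − 2.7×1.2 − 2.71×0.47 = 17.5 V.
V_CE = 17.5 V > 0.2 V confirms active-region operation.

I_C ≈ 2.7 mA, V_CE ≈ 17 V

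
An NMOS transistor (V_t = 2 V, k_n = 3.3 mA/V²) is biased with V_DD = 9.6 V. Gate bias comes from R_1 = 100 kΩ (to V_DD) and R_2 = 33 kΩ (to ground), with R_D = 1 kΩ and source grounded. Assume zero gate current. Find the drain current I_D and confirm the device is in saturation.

V_G = V_DD·R_2/(R_1+R_2) = 9.6×33/133 = 2.38 V. With the source grounded, V_GS = V_G = 2.38 V.
Assume saturation: I_D = (k_n/2)(V_GS − V_t)² = (3.3/2)×(2.38 − 2)² = 1.65×0.382² = 0.241 mA.
V_DS = V_DD − I_D·R_D = 9.6 − 0.241×1 = 9.36 V.
Saturation requires V_DS ≥ V_GS − V_t = 0.382 V; 9.36 ≥ 0.382 ✓.

I_D ≈ 0.24 mA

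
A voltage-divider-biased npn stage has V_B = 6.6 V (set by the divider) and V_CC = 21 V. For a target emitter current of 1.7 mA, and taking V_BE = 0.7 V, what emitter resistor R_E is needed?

V_E = V_B − V_BE = 6.6 − 0.7 = 5.9 V.
R_E = V_E / I_E = 5.9 / 1.7 = 3.47 kΩ.

R_E ≈ 3.5 kΩ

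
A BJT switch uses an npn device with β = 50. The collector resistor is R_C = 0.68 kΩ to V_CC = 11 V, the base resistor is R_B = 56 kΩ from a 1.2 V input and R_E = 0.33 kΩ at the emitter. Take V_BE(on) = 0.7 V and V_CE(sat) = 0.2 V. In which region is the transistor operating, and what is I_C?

Assume active. Base-emitter loop: I_B = (V_BB − V_BE)/(R_B + (β+1)R_E) = (1.2 − 0.7)/(56 + 51×0.33) = 0.00687 mA.
I_C = β·I_B = 50×0.00687 = 0.343 mA.
V_CE = V_CC − I_C·R_C − I_E·R_E = 11 − 0.343×0.68 − 0.35×0.33 = 10.7 V > V_CE(sat), so the active-region assumption holds.

active; I_C ≈ 0.34 mA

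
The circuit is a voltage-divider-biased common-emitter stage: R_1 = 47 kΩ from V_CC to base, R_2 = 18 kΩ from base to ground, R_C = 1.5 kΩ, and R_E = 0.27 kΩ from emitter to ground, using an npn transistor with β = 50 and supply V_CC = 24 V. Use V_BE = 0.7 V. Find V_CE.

V_CE ≈ 4.3 V

Thevenize the base divider: V_Th = V_CC·R_2/(R_1+R_2) = 24×18/65 = 6.65 V, R_Th = R_1‖R_2 = 13 kΩ.
Base-emitter loop: V_Th = I_B·R_Th + V_BE + (β+1)I_B·R_E, so I_B = (6.65 − 0.7) / (13 + 51×0.27) = 0.222 mA.
I_C = β·I_B = 50×0.222 = 11.1 mA, and I_E = (β+1)I_B = 11.3 mA.
V_CE = V_CC − I_C·R_C − I_E·R_E = 24 − 11.1×1.5 − 11.3×0.27 = 4.29 V.
V_CE = 4.29 V > 0.2 V confirms active-region operation.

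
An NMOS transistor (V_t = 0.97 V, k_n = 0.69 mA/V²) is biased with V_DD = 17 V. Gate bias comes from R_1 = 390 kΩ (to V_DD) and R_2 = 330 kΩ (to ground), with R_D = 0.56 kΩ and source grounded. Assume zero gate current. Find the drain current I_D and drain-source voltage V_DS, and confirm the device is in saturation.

I_D ≈ 16 mA, V_DS ≈ 8 V

V_G = V_DD·R_2/(R_1+R_2) = 17×330/720 = 7.79 V. With the source grounded, V_GS = V_G = 7.79 V.
Assume saturation: I_D = (k_n/2)(V_GS − V_t)² = (0.69/2)×(7.79 − 0.97)² = 0.345×6.82² = 16.1 mA.
V_DS = V_DD − I_D·R_D = 17 − 16.1×0.56 = 8.01 V.
Saturation requires V_DS ≥ V_GS − V_t = 6.82 V; 8.01 ≥ 6.82 ✓.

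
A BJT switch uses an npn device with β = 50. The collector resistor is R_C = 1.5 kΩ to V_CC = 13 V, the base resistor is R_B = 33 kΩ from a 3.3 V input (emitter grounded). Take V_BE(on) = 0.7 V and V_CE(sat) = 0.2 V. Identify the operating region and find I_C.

active; I_C ≈ 3.9 mA

Assume active. Base-emitter loop: I_B = (V_BB − V_BE)/R_B = (3.3 − 0.7)/33 = 0.0788 mA.
I_C = β·I_B = 50×0.0788 = 3.94 mA.
V_CE = V_CC − I_C·R_C = 13 − 3.94×1.5 = 7.09 V > V_CE(sat), so the active-region assumption holds.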